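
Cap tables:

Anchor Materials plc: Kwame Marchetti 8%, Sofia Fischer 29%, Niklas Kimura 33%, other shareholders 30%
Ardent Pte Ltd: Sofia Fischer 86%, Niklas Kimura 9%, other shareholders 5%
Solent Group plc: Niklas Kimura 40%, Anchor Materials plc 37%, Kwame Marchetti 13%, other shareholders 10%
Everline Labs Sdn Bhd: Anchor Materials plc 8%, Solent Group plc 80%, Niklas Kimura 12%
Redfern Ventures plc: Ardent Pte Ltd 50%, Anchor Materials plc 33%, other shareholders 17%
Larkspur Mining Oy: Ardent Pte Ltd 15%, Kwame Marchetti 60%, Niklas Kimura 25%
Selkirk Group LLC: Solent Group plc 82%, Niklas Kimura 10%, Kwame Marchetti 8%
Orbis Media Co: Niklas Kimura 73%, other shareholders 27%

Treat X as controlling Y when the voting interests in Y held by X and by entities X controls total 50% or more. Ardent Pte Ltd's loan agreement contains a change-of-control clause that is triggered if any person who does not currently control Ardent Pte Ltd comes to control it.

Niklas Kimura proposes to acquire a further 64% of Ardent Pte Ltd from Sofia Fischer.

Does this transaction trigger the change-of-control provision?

The purchase adds only to Niklas's holdings (Sofia's stake shrinks), so Niklas is the only person who could newly come to control Ardent.
Niklas holds 73% of Orbis, so Niklas controls Orbis.
In Ardent, Niklas's side holds only 9%, not ≥ 50%.
So before the transaction, Niklas does not control Ardent.
After the purchase, Niklas's direct stake in Ardent rises to 9% + 64% = 73%, and Sofia's stake falls to 22%.
Niklas holds 73% of Ardent, so Niklas controls Ardent.
Niklas did not control Ardent before and does after, so the clause is triggered.

Yes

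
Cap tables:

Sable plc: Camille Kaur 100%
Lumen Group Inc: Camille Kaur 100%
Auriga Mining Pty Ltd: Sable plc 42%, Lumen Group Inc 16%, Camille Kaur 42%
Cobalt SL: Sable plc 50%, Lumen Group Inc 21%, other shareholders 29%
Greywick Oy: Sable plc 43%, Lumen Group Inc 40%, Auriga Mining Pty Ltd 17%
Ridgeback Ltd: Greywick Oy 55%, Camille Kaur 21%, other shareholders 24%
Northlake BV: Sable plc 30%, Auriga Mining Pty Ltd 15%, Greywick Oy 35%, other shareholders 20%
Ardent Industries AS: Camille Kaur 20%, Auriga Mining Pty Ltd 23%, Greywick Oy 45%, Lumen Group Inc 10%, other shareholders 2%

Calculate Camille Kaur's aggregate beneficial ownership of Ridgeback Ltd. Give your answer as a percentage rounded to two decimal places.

Camille reaches Ridgeback along 6 paths.
Via Sable → Greywick: 100% × 43% × 55% = 23.65%.
Via Lumen → Greywick: 100% × 40% × 55% = 22%.
Via Sable → Auriga → Greywick: 100% × 42% × 17% × 55% = 3.927%.
Via Lumen → Auriga → Greywick: 100% × 16% × 17% × 55% = 1.496%.
Via Auriga → Greywick: 42% × 17% × 55% = 3.927%.
Direct stake: 21% = 21%.
Total: 23.65% + 22% + 3.927% + 1.496% + 3.927% + 21% = 76%.
Rounded: 76.00%.

76.00%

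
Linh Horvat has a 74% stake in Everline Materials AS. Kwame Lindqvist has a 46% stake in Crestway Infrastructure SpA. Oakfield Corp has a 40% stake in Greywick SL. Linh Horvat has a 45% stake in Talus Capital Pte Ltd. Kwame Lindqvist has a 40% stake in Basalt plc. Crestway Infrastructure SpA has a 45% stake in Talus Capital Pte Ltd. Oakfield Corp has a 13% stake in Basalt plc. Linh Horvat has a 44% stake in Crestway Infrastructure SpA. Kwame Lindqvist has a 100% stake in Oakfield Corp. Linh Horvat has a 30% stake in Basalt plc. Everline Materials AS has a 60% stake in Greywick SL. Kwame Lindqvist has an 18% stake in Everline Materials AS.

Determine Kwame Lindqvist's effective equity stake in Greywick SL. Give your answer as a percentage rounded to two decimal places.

50.80%

Kwame reaches Greywick along 2 paths.
Via Everline: 18% × 60% = 10.8%.
Via Oakfield: 100% × 40% = 40%.
Total: 10.8% + 40% = 50.8%.
Rounded: 50.80%.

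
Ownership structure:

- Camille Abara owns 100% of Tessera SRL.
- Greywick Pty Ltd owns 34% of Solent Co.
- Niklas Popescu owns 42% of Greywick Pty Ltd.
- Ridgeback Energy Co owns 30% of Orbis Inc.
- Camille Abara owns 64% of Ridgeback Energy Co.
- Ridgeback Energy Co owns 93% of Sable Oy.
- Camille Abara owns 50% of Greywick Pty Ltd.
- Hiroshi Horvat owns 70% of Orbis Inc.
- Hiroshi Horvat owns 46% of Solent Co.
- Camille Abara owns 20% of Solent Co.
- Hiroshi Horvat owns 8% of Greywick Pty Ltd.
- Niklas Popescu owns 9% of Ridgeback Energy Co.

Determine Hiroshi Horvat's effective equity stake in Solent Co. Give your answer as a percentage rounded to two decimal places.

Hiroshi reaches Solent along 2 paths.
Direct stake: 46% = 46%.
Via Greywick: 8% × 34% = 2.72%.
Total: 46% + 2.72% = 48.72%.

48.72%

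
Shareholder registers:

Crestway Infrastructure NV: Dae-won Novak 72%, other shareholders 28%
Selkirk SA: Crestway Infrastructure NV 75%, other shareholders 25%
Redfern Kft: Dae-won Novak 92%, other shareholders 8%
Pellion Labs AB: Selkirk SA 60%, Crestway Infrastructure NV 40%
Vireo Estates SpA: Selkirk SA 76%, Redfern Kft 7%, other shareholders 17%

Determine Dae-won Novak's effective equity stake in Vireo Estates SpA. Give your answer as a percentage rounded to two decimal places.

Dae-won reaches Vireo along 2 paths.
Via Crestway → Selkirk: 72% × 75% × 76% = 41.04%.
Via Redfern: 92% × 7% = 6.44%.
Total: 41.04% + 6.44% = 47.48%.

47.48%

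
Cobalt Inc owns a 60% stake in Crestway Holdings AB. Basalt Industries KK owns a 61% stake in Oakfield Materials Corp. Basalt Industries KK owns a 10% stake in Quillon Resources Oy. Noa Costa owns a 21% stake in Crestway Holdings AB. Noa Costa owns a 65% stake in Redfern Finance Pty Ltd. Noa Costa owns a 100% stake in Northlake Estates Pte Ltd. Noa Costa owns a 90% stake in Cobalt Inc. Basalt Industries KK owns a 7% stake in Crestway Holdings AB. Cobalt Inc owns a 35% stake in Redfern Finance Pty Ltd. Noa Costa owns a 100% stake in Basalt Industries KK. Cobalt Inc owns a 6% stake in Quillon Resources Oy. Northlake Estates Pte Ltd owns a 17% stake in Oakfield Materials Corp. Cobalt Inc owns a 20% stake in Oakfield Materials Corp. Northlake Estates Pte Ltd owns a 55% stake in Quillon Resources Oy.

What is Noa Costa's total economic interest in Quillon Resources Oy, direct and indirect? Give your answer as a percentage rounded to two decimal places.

70.40%

Noa reaches Quillon along 3 paths.
Via Northlake: 100% × 55% = 55%.
Via Basalt: 100% × 10% = 10%.
Via Cobalt: 90% × 6% = 5.4%.
Total: 55% + 10% + 5.4% = 70.4%.
Rounded: 70.40%.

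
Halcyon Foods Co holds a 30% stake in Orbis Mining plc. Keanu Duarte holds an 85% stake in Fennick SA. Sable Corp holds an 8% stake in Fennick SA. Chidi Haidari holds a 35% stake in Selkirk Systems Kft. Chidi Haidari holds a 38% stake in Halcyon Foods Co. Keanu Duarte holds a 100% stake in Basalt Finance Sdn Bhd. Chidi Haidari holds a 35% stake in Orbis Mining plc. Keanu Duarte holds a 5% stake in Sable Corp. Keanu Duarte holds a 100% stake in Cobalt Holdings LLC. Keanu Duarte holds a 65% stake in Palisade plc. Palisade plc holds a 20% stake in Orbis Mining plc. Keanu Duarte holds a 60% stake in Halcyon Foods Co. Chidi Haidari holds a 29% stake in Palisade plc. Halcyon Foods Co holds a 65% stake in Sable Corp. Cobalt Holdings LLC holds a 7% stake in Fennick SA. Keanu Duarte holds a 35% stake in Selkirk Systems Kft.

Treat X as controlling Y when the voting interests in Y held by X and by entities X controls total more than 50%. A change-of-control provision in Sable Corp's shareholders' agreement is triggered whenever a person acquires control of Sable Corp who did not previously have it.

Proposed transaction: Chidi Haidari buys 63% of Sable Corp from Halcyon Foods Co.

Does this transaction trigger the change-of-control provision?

Yes

The purchase adds only to Chidi's holdings (Halcyon's stake shrinks), so Chidi is the only person who could newly come to control Sable.
Chidi's largest direct stake is 38% in Halcyon, which does not meet the threshold, so Chidi controls no company.
Neither Chidi nor any entity Chidi controls holds any voting interest in Sable.
So before the transaction, Chidi does not control Sable.
After the purchase, Chidi holds 63% of Sable directly, and Halcyon's stake falls to 2%.
Chidi holds 63% of Sable, so Chidi controls Sable.
Chidi did not control Sable before and does after, so the clause is triggered.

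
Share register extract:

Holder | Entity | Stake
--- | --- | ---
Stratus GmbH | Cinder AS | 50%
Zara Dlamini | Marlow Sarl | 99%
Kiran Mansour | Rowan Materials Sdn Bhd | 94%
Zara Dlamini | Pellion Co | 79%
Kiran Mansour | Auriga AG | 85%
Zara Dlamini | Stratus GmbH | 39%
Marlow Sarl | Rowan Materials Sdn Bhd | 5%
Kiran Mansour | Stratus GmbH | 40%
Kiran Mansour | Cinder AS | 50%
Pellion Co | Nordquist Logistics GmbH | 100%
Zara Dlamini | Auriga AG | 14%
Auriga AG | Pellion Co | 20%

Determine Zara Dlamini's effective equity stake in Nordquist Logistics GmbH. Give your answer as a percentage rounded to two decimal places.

81.80%

Zara reaches Nordquist along 2 paths.
Via Auriga → Pellion: 14% × 20% × 100% = 2.8%.
Via Pellion: 79% × 100% = 79%.
Total: 2.8% + 79% = 81.8%.
Rounded: 81.80%.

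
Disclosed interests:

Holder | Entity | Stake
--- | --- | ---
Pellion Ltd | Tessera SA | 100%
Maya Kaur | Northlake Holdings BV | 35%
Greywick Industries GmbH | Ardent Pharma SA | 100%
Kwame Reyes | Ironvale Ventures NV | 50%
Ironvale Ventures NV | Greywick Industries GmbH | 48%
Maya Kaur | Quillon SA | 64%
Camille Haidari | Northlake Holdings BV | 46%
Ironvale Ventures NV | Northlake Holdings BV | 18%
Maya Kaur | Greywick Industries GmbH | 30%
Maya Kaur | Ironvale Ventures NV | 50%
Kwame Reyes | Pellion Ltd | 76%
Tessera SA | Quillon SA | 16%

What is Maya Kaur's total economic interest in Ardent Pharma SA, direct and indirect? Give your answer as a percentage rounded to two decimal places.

54.00%

Maya reaches Ardent along 2 paths.
Via Greywick: 30% × 100% = 30%.
Via Ironvale → Greywick: 50% × 48% × 100% = 24%.
Total: 30% + 24% = 54%.
Rounded: 54.00%.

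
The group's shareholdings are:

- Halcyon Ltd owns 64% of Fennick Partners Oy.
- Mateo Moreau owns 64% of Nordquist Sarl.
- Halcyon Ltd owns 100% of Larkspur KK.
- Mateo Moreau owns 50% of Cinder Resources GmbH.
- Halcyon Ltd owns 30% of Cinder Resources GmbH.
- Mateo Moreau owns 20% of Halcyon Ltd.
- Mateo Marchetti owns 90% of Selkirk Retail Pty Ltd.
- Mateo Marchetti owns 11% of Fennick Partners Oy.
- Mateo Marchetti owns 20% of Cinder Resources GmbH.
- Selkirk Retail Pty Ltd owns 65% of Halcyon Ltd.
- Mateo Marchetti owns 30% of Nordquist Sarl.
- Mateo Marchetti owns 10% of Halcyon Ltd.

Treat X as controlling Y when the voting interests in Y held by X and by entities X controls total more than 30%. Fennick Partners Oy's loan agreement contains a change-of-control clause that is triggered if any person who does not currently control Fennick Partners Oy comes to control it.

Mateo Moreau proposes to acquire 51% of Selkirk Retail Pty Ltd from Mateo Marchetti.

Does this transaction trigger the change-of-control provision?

Yes

The purchase adds only to Mateo Moreau's holdings (Mateo Marchetti's stake shrinks), so Mateo Moreau is the only person who could newly come to control Fennick.
Mateo Moreau holds 64% of Nordquist, so Mateo Moreau controls Nordquist.
Mateo Moreau holds 50% of Cinder, so Mateo Moreau controls Cinder.
Neither Mateo Moreau nor any entity Mateo Moreau controls holds any voting interest in Fennick.
So before the transaction, Mateo Moreau does not control Fennick.
After the purchase, Mateo Moreau holds 51% of Selkirk directly, and Mateo Marchetti's stake falls to 39%.
Mateo Moreau holds 51% of Selkirk, so Mateo Moreau controls Selkirk.
Selkirk and Mateo Moreau together hold 65% + 20% = 85% of Halcyon, so Mateo Moreau controls Halcyon.
Halcyon holds 64% of Fennick, so Mateo Moreau controls Fennick.
Mateo Moreau did not control Fennick before and does after, so the clause is triggered.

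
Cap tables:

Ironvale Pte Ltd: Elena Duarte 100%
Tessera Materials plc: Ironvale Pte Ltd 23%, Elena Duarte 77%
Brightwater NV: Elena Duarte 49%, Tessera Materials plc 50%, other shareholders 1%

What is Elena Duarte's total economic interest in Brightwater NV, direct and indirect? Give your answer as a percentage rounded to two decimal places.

Elena reaches Brightwater along 3 paths.
Direct stake: 49% = 49%.
Via Ironvale → Tessera: 100% × 23% × 50% = 11.5%.
Via Tessera: 77% × 50% = 38.5%.
Total: 49% + 11.5% + 38.5% = 99%.
Rounded: 99.00%.

99.00%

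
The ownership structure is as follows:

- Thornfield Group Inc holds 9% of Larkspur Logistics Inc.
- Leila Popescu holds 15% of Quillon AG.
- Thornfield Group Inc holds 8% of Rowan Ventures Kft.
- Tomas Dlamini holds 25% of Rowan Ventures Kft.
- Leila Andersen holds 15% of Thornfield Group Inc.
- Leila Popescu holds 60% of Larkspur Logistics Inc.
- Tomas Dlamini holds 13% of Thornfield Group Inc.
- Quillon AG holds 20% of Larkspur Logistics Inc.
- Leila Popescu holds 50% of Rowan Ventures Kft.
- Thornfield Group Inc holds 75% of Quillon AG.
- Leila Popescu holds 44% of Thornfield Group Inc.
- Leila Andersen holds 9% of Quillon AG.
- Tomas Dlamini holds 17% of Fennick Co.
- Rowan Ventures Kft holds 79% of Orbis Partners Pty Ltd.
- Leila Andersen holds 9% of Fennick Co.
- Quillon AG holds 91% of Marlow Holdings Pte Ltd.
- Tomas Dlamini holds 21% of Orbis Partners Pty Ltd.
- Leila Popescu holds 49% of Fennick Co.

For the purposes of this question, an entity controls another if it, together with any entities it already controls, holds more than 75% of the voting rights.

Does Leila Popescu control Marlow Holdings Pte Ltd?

No

Leila Popescu's largest direct stake is 60% in Larkspur, which does not meet the threshold, so Leila Popescu controls no company.
Neither Leila Popescu nor any entity Leila Popescu controls holds any voting interest in Marlow.
So Leila Popescu does not control Marlow.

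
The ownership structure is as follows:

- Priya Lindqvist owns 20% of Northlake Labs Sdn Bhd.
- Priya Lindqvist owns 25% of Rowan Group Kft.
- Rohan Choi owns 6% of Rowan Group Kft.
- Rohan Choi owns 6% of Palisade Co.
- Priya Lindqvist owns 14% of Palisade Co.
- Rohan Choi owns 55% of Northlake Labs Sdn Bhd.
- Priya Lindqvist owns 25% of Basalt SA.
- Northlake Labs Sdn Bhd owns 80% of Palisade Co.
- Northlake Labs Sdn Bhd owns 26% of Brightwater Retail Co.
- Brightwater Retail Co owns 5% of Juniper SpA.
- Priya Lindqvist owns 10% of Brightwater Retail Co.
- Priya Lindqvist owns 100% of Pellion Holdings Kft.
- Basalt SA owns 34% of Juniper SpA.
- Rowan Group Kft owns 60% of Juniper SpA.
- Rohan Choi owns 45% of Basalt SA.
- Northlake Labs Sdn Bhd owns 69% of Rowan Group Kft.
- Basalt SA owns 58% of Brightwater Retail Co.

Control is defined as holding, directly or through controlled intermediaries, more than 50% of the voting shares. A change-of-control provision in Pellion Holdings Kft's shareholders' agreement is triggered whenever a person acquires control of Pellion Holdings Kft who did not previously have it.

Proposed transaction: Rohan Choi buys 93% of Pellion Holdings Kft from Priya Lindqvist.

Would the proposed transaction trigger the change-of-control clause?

The purchase adds only to Rohan's holdings (Priya's stake shrinks), so Rohan is the only person who could newly come to control Pellion.
Rohan holds 55% of Northlake, so Rohan controls Northlake.
Rohan and Northlake together hold 6% + 69% = 75% of Rowan, so Rohan controls Rowan.
Northlake and Rohan together hold 80% + 6% = 86% of Palisade, so Rohan controls Palisade.
Rowan holds 60% of Juniper, so Rohan controls Juniper.
Neither Rohan nor any entity Rohan controls holds any voting interest in Pellion.
So before the transaction, Rohan does not control Pellion.
After the purchase, Rohan holds 93% of Pellion directly, and Priya's stake falls to 7%.
Rohan holds 93% of Pellion, so Rohan controls Pellion.
Rohan did not control Pellion before and does after, so the clause is triggered.

Yes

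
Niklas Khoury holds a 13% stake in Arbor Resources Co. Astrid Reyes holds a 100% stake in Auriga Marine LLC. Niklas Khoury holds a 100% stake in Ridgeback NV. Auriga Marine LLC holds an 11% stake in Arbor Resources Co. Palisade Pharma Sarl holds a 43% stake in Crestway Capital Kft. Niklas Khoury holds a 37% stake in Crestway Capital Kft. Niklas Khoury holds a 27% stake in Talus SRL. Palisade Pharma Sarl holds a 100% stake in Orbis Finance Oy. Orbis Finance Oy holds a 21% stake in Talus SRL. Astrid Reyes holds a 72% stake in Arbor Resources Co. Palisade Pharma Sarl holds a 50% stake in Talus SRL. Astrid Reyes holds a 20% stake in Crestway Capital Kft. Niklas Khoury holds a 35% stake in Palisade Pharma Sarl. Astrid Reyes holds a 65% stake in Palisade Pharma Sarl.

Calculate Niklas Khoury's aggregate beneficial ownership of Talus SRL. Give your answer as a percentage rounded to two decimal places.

Niklas reaches Talus along 3 paths.
Direct stake: 27% = 27%.
Via Palisade: 35% × 50% = 17.5%.
Via Palisade → Orbis: 35% × 100% × 21% = 7.35%.
Total: 27% + 17.5% + 7.35% = 51.85%.

51.85%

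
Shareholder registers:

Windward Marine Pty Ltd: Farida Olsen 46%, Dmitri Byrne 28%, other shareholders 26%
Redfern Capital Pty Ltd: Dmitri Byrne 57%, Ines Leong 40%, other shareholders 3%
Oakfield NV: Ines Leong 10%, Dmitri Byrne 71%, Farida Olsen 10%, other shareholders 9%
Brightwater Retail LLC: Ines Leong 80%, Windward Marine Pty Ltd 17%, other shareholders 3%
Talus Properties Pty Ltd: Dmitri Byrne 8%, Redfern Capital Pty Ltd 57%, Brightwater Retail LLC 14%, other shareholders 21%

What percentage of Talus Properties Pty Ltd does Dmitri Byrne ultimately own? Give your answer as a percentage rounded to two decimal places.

Dmitri reaches Talus along 3 paths.
Direct stake: 8% = 8%.
Via Redfern: 57% × 57% = 32.49%.
Via Windward → Brightwater: 28% × 17% × 14% = 0.6664%.
Total: 8% + 32.49% + 0.6664% = 41.1564%.
Rounded: 41.16%.

41.16%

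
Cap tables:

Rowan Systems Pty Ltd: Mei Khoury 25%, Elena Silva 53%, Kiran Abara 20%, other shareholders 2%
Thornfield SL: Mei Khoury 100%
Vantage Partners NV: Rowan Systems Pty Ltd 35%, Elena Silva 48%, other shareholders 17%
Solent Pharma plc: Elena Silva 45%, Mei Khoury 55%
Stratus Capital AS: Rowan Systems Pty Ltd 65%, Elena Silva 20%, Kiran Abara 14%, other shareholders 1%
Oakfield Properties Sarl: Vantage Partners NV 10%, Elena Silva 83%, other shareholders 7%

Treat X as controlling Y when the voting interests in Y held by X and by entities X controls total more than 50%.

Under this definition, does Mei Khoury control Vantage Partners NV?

No

Mei holds 100% of Thornfield, so Mei controls Thornfield.
Mei holds 55% of Solent, so Mei controls Solent.
Neither Mei nor any entity Mei controls holds any voting interest in Vantage.
So Mei does not control Vantage.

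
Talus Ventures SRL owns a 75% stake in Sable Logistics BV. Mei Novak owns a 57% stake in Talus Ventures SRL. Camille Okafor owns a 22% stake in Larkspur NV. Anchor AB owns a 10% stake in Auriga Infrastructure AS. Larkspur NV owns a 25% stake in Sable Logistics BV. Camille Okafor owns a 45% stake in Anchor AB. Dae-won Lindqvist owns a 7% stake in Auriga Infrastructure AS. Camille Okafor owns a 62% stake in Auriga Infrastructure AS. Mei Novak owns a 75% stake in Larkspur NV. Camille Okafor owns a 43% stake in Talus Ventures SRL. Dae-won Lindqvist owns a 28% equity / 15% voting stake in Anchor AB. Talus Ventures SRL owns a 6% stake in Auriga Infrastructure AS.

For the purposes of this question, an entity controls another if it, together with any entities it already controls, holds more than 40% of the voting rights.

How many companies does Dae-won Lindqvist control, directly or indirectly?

0

Dae-won's largest direct stake is 15% in Anchor, which does not meet the threshold.
Dae-won controls 0 companies.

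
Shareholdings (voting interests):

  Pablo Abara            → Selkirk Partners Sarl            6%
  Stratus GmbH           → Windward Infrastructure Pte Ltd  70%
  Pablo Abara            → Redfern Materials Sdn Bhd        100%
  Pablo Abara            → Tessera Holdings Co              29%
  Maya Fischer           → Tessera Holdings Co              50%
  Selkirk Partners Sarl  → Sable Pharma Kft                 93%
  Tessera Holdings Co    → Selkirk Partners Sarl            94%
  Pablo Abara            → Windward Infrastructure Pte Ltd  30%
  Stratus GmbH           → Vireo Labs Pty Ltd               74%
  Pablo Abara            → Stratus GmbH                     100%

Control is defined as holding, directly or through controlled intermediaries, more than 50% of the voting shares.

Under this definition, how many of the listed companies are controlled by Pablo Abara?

Pablo holds 100% of Stratus, so Pablo controls Stratus.
Pablo holds 100% of Redfern, so Pablo controls Redfern.
Stratus holds 74% of Vireo, so Pablo controls Vireo.
Stratus and Pablo together hold 70% + 30% = 100% of Windward, so Pablo controls Windward.
No other company's threshold is met.
Pablo controls 4 companies.

4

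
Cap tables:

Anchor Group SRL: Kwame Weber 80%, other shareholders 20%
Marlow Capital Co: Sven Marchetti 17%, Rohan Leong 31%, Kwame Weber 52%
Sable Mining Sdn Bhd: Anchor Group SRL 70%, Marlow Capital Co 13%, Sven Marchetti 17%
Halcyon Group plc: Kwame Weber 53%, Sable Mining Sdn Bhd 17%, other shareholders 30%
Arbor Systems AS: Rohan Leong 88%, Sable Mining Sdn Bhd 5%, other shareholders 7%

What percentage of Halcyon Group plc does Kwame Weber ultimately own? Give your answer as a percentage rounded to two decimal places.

63.67%

Kwame reaches Halcyon along 3 paths.
Direct stake: 53% = 53%.
Via Anchor → Sable: 80% × 70% × 17% = 9.52%.
Via Marlow → Sable: 52% × 13% × 17% = 1.1492%.
Total: 53% + 9.52% + 1.1492% = 63.6692%.
Rounded: 63.67%.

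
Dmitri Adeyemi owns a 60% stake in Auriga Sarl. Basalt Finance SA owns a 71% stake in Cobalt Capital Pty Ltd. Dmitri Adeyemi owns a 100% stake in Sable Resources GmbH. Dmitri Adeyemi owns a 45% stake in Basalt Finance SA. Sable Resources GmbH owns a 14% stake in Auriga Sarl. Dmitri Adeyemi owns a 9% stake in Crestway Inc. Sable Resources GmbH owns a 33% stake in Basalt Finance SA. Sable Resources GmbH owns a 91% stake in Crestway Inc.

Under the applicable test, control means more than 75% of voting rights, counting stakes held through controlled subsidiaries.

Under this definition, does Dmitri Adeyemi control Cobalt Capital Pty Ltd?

Dmitri holds 100% of Sable, so Dmitri controls Sable.
Sable and Dmitri together hold 33% + 45% = 78% of Basalt, so Dmitri controls Basalt.
Sable and Dmitri together hold 91% + 9% = 100% of Crestway, so Dmitri controls Crestway.
In Cobalt, Dmitri's side holds only 71%, not > 75%.
So Dmitri does not control Cobalt.

No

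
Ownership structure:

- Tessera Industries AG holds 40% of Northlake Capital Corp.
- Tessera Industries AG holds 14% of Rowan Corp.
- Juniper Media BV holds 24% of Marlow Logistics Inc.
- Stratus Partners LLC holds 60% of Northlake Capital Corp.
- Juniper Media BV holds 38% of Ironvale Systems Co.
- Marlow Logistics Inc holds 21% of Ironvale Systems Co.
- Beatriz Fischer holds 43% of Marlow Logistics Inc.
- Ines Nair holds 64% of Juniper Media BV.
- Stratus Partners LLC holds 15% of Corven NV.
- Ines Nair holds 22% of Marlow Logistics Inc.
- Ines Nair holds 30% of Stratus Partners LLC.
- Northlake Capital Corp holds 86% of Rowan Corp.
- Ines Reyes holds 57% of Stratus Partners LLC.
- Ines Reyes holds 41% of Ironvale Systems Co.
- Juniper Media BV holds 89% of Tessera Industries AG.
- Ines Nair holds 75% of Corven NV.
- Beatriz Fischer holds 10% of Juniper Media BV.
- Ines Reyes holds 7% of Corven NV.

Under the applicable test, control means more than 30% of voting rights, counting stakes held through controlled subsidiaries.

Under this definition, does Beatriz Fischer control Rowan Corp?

No

Beatriz holds 43% of Marlow, so Beatriz controls Marlow.
Neither Beatriz nor any entity Beatriz controls holds any voting interest in Rowan.
So Beatriz does not control Rowan.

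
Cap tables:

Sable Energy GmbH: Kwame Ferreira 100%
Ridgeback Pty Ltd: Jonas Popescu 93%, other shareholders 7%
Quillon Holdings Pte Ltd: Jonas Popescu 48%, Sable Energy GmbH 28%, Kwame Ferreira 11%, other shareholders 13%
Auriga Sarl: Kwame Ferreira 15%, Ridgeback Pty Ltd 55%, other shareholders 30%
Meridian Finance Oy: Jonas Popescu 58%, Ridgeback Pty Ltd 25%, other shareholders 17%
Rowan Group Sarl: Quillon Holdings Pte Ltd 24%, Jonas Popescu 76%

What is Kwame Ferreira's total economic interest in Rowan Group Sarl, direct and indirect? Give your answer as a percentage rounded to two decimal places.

Kwame reaches Rowan along 2 paths.
Via Sable → Quillon: 100% × 28% × 24% = 6.72%.
Via Quillon: 11% × 24% = 2.64%.
Total: 6.72% + 2.64% = 9.36%.

9.36%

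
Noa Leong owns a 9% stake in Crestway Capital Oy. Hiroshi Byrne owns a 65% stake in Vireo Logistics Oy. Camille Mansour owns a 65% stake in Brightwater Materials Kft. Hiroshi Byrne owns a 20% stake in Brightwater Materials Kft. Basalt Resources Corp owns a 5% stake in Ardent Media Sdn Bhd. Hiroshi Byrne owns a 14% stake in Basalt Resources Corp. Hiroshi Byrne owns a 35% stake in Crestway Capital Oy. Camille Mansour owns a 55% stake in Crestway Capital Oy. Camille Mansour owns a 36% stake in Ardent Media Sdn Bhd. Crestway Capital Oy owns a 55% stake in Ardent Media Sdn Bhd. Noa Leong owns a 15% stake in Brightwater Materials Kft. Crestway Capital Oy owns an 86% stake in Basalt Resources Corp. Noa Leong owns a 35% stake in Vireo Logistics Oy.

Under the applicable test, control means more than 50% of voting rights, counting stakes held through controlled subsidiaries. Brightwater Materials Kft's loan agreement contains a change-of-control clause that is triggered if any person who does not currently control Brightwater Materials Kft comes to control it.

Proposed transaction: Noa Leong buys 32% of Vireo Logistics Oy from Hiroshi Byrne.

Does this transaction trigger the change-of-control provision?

No

The purchase adds only to Noa's holdings (Hiroshi's stake shrinks), so Noa is the only person who could newly come to control Brightwater.
Noa's largest direct stake is 35% in Vireo, which does not meet the threshold, so Noa controls no company.
In Brightwater, Noa's side holds only 15%, not > 50%.
So before the transaction, Noa does not control Brightwater.
After the purchase, Noa's direct stake in Vireo rises to 35% + 32% = 67%, and Hiroshi's stake falls to 33%.
Noa holds 67% of Vireo, so Noa controls Vireo.
After the transaction, Noa's side holds 15% of Brightwater, not > 50%, so Noa still does not control Brightwater.
No new person acquires control, so the clause is not triggered.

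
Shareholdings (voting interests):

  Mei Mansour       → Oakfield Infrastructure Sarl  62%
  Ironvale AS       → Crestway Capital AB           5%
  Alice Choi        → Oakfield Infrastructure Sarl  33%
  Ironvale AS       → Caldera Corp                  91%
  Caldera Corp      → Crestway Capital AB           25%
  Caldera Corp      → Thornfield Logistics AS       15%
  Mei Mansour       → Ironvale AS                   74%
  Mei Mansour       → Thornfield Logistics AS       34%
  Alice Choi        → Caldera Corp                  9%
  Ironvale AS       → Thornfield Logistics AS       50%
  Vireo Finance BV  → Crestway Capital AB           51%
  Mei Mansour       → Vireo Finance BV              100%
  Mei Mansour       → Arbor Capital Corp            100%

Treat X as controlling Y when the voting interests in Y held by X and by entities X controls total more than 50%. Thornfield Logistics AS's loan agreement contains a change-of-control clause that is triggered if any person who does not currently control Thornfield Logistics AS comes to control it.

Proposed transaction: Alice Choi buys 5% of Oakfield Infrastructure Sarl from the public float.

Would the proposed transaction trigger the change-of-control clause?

The purchase changes only Alice's holdings, so Alice is the only person who could newly come to control Thornfield.
Alice's largest direct stake is 33% in Oakfield, which does not meet the threshold, so Alice controls no company.
Neither Alice nor any entity Alice controls holds any voting interest in Thornfield.
So before the transaction, Alice does not control Thornfield.
After the purchase, Alice's direct stake in Oakfield rises to 33% + 5% = 38%.
Alice's side now holds 38% of Oakfield, not > 50%, so Alice still does not control Oakfield.
After the transaction, neither Alice nor any entity Alice controls holds a voting interest in Thornfield, so Alice still does not control it.
No new person acquires control, so the clause is not triggered.

No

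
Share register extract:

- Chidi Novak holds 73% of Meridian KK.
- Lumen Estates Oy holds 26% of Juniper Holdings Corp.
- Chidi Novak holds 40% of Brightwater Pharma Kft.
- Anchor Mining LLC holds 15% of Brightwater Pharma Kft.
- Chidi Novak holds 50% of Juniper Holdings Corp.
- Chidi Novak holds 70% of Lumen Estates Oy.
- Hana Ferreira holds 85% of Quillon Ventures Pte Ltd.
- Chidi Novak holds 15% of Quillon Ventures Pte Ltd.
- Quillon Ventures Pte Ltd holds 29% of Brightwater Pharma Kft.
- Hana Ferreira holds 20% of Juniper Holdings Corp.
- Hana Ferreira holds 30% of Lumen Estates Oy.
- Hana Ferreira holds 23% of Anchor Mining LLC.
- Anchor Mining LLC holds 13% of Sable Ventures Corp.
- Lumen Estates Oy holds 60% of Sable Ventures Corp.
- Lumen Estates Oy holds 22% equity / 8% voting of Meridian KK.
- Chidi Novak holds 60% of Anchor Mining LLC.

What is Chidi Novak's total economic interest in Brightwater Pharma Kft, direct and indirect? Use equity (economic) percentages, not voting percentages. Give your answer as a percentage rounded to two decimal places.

Chidi reaches Brightwater along 3 paths.
Direct stake: 40% = 40%.
Via Quillon: 15% × 29% = 4.35%.
Via Anchor: 60% × 15% = 9%.
Total: 40% + 4.35% + 9% = 53.35%.

53.35%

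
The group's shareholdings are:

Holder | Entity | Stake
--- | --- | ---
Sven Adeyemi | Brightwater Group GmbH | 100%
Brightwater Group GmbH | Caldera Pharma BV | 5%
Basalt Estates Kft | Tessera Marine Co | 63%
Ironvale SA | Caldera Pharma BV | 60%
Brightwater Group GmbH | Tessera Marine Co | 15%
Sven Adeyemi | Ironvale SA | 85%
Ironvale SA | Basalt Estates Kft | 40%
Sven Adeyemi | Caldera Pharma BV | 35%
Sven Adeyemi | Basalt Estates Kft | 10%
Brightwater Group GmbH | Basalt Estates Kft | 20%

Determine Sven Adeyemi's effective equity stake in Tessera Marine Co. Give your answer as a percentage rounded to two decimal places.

Sven reaches Tessera along 4 paths.
Via Brightwater → Basalt: 100% × 20% × 63% = 12.6%.
Via Basalt: 10% × 63% = 6.3%.
Via Ironvale → Basalt: 85% × 40% × 63% = 21.42%.
Via Brightwater: 100% × 15% = 15%.
Total: 12.6% + 6.3% + 21.42% + 15% = 55.32%.

55.32%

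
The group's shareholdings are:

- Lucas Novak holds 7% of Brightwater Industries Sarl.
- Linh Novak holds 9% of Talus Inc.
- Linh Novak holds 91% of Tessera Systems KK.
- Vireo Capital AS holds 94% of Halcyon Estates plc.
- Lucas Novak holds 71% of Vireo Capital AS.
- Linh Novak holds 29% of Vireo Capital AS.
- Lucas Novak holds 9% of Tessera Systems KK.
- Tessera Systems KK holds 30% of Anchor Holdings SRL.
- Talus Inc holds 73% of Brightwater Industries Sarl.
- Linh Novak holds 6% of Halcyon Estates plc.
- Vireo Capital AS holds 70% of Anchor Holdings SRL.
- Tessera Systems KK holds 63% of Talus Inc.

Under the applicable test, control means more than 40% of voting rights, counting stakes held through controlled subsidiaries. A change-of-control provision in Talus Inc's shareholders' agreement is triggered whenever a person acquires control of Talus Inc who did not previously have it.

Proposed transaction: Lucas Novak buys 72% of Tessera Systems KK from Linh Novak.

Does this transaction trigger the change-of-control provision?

Yes

The purchase adds only to Lucas's holdings (Linh's stake shrinks), so Lucas is the only person who could newly come to control Talus.
Lucas holds 71% of Vireo, so Lucas controls Vireo.
Vireo holds 94% of Halcyon, so Lucas controls Halcyon.
Vireo holds 70% of Anchor, so Lucas controls Anchor.
Neither Lucas nor any entity Lucas controls holds any voting interest in Talus.
So before the transaction, Lucas does not control Talus.
After the purchase, Lucas's direct stake in Tessera rises to 9% + 72% = 81%, and Linh's stake falls to 19%.
Lucas holds 81% of Tessera, so Lucas controls Tessera.
Tessera holds 63% of Talus, so Lucas controls Talus.
Lucas did not control Talus before and does after, so the clause is triggered.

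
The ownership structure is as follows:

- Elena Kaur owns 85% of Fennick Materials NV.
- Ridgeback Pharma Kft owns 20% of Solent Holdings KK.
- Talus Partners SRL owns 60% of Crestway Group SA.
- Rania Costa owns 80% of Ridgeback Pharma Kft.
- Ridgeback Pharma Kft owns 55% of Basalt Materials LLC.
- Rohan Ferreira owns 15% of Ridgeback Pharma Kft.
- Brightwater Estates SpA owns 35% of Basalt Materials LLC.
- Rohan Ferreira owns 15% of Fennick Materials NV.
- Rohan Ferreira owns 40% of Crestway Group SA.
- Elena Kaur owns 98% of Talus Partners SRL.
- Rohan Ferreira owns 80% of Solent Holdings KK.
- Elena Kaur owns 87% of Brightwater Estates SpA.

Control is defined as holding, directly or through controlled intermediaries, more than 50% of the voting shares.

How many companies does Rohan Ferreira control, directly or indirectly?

1

Rohan holds 80% of Solent, so Rohan controls Solent.
No other company's threshold is met.
Rohan controls 1 company.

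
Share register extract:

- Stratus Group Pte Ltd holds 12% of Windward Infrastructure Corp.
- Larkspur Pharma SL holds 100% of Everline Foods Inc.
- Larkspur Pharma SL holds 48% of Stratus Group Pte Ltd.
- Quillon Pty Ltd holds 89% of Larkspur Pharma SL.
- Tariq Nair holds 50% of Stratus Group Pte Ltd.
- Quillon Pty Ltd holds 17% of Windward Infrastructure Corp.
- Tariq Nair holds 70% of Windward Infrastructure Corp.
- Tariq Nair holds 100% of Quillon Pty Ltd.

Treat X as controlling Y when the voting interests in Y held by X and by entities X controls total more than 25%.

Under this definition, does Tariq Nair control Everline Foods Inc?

Yes

Tariq holds 100% of Quillon, so Tariq controls Quillon.
Quillon holds 89% of Larkspur, so Tariq controls Larkspur.
Larkspur holds 100% of Everline, so Tariq controls Everline.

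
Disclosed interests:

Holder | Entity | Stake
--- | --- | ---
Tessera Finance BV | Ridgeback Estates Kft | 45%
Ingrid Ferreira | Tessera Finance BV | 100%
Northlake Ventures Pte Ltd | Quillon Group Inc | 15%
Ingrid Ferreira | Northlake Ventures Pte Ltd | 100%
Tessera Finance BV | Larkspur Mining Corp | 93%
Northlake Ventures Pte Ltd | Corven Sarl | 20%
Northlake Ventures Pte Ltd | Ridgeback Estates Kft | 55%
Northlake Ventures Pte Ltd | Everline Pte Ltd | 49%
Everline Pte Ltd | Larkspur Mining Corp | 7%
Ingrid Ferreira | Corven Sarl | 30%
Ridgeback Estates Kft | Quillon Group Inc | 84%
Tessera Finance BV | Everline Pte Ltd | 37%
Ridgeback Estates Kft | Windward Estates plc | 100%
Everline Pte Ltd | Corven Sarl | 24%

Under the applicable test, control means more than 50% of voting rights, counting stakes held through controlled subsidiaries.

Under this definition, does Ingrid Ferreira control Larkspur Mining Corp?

Ingrid holds 100% of Northlake, so Ingrid controls Northlake.
Ingrid holds 100% of Tessera, so Ingrid controls Tessera.
Northlake and Tessera together hold 49% + 37% = 86% of Everline, so Ingrid controls Everline.
Everline and Tessera together hold 7% + 93% = 100% of Larkspur, so Ingrid controls Larkspur.

Yes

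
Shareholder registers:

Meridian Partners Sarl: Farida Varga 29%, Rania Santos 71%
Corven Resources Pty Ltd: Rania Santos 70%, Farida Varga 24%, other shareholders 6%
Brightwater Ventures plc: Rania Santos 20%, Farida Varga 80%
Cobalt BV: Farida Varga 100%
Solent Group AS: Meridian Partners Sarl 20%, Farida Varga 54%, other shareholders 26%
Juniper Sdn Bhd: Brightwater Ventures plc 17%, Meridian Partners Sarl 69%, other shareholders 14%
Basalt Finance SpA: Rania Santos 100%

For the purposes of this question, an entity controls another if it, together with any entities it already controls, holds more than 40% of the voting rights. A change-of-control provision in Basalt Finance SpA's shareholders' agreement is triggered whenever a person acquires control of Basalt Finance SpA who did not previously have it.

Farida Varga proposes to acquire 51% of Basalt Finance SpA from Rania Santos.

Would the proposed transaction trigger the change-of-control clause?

Yes

The purchase adds only to Farida's holdings (Rania's stake shrinks), so Farida is the only person who could newly come to control Basalt.
Farida holds 80% of Brightwater, so Farida controls Brightwater.
Farida holds 100% of Cobalt, so Farida controls Cobalt.
Farida holds 54% of Solent, so Farida controls Solent.
Neither Farida nor any entity Farida controls holds any voting interest in Basalt.
So before the transaction, Farida does not control Basalt.
After the purchase, Farida holds 51% of Basalt directly, and Rania's stake falls to 49%.
Farida holds 51% of Basalt, so Farida controls Basalt.
Farida did not control Basalt before and does after, so the clause is triggered.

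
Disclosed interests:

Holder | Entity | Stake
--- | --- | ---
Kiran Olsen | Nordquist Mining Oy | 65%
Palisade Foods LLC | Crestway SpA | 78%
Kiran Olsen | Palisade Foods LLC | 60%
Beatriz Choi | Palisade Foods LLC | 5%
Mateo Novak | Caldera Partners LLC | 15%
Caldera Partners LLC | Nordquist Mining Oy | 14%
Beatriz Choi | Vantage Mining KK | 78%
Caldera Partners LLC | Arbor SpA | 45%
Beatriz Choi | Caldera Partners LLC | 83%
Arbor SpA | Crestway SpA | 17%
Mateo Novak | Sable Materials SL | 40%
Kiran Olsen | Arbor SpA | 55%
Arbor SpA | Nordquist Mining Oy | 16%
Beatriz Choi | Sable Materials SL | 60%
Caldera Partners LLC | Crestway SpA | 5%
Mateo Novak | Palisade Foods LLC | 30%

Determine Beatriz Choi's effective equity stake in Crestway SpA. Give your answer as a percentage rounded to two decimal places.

14.40%

Beatriz reaches Crestway along 3 paths.
Via Caldera → Arbor: 83% × 45% × 17% = 6.3495%.
Via Palisade: 5% × 78% = 3.9%.
Via Caldera: 83% × 5% = 4.15%.
Total: 6.3495% + 3.9% + 4.15% = 14.3995%.
Rounded: 14.40%.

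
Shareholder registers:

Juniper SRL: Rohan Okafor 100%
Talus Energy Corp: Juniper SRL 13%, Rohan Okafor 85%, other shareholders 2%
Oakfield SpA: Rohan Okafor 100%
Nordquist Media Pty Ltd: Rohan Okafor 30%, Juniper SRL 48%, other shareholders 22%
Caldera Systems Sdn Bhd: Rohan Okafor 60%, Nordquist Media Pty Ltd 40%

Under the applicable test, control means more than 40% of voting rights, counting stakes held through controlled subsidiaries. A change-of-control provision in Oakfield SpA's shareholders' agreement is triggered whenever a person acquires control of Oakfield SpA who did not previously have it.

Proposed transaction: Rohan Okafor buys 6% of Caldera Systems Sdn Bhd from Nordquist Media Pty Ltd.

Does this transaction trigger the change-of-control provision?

No

The purchase adds only to Rohan's holdings (Nordquist's stake shrinks), so Rohan is the only person who could newly come to control Oakfield.
Rohan holds 100% of Oakfield, so Rohan controls Oakfield.
So Rohan already controls Oakfield before the transaction.
After the purchase, Rohan's direct stake in Caldera rises to 60% + 6% = 66%, and Nordquist's stake falls to 34%.
Rohan controlled Oakfield already, so this is not a new person acquiring control; every other person's position is unchanged or reduced.
No new person acquires control, so the clause is not triggered.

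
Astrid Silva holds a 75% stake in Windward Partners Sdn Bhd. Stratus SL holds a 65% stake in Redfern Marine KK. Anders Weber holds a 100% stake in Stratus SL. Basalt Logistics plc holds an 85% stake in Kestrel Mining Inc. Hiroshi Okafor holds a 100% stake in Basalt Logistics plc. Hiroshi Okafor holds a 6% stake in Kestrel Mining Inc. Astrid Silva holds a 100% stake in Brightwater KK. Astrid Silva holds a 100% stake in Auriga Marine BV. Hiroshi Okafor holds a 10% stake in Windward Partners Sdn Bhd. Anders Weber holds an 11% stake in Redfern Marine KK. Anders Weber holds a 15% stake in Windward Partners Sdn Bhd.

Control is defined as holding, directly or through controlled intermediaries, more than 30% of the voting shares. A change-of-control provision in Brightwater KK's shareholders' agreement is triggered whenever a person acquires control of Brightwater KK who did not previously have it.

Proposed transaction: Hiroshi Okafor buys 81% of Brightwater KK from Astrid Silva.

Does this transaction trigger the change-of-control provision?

The purchase adds only to Hiroshi's holdings (Astrid's stake shrinks), so Hiroshi is the only person who could newly come to control Brightwater.
Hiroshi holds 100% of Basalt, so Hiroshi controls Basalt.
Hiroshi and Basalt together hold 6% + 85% = 91% of Kestrel, so Hiroshi controls Kestrel.
Neither Hiroshi nor any entity Hiroshi controls holds any voting interest in Brightwater.
So before the transaction, Hiroshi does not control Brightwater.
After the purchase, Hiroshi holds 81% of Brightwater directly, and Astrid's stake falls to 19%.
Hiroshi holds 81% of Brightwater, so Hiroshi controls Brightwater.
Hiroshi did not control Brightwater before and does after, so the clause is triggered.

Yes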